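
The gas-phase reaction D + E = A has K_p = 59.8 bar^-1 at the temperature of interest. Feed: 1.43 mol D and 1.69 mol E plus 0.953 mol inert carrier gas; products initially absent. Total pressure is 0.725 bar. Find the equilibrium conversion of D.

Basis: 1.43 mol D initially; let X = conversion of D. Extent ξ = 1.43X.
At extent ξ: n_D = 1.43 − 1.43X; n_E = 1.69 − 1.43X; n_A = 1.43X; n_I = 0.953 (inert).
Summing: n_T = 4.07 − 1.43X.
y_i = n_i/n_T, p_i = y_i·P. K_p = p_A / (p_D p_E).
Equating to 59.8 bar^-1 and solving on 0 < X < 1: X = 0.872.

X = 0.872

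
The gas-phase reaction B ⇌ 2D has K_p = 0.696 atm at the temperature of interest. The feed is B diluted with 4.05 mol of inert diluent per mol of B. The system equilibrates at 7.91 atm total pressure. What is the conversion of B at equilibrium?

X = 0.289

Take 1 mol B as basis and let X be its fractional conversion, so ξ = X.
Moles: n_B = 1 − X; n_D = 2X; n_I = 4.05 (inert).
Summing: n_T = 5.05 + X.
y_i = n_i/n_T, p_i = y_i·P. K_p = p_D^2 / (p_B).
Setting this equal to 0.696 atm and taking the physical root (0 < X < 1) gives X = 0.289.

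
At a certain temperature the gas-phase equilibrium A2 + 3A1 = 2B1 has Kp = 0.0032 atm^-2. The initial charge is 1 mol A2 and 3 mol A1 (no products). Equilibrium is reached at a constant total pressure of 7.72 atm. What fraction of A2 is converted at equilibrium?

Let X = conversion of A2 (basis 1 mol A2); extent of reaction ξ = X.
At extent ξ: n_A2 = 1 − X; n_A1 = 3 − 3X; n_B1 = 2X.
Summing: n_T = 4 − 2X.
With p_i = (n_i/n_T)P, Kp = p_B1^2 / (p_A2 p_A1^3).
Equating to 0.0032 atm^-2 and solving on 0 < X < 1: X = 0.201.

X = 0.201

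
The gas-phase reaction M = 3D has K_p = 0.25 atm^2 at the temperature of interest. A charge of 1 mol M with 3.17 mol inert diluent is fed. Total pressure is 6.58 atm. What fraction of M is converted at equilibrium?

X = 0.154

Let X = conversion of M (basis 1 mol M); extent of reaction ξ = X.
Mole table: n_M = 1 − X; n_D = 3X; n_I = 3.17 (inert).
Summing: n_T = 4.17 + 2X.
y_i = n_i/n_T, p_i = y_i·P. K_p = p_D^3 / (p_M).
Substituting and setting equal to 0.25 atm^2 gives a polynomial in X; the root in (0,1) is X = 0.154.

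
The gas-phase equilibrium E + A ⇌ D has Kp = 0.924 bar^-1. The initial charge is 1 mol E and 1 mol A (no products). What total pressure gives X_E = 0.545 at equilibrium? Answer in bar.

Take 1 mol E as basis and let X be its fractional conversion, so ξ = X.
Moles: n_E = 1 − X; n_A = 1 − X; n_D = X.
Total moles n_T = 2 − X.
Kp = p_D / (p_E p_A) with p_i = (n_i/n_T)·P.
At X = 0.545: the mole-fraction product g(X) = Π y_i^ν_i = 3.83. Since Kp = g(X)·P^{-1}, P = (g/Kp)^(1/1) = (3.83/0.924)^(1/1) = 4.15 bar.

P = 4.15 bar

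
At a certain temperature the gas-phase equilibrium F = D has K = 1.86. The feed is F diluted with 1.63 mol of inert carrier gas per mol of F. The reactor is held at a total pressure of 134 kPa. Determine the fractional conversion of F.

X = 0.650

Basis: 1 mol F initially; let X = conversion of F. Extent ξ = X.
Mole table: n_F = 1 − X; n_D = X; n_I = 1.63 (inert).
Total moles n_T = 2.63 (Δν = 0, constant).
Mole fractions y_i = n_i/n_T; K = p_D / (p_F) with p_i = y_i·P.
Equating to 1.86 and solving on 0 < X < 1: X = 0.650.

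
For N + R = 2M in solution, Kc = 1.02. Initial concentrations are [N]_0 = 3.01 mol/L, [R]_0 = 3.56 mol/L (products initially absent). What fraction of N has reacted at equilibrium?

X = 0.364

Let X = conversion of N; extent ξ = 3.01·X mol/L.
Concentrations: [N] = 3.01 − 3.01X; [R] = 3.56 − 3.01X; [M] = 6.02X.
Kc = [M]^2 / ([N] [R]).
Equating to 1.02: the physical root is X = 0.364.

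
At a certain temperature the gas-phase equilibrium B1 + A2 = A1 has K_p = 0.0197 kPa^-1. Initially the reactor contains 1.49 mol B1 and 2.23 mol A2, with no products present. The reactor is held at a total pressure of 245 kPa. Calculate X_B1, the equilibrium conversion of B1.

Take 1.49 mol B1 as basis and let X be its fractional conversion, so ξ = 1.49X.
At extent ξ: n_B1 = 1.49 − 1.49X; n_A2 = 2.23 − 1.49X; n_A1 = 1.49X.
n_T = Σnᵢ = 3.72 − 1.49X.
Mole fractions y_i = n_i/n_T; K_p = p_A1 / (p_B1 p_A2) with p_i = y_i·P.
Equating to 0.0197 kPa^-1 and solving on 0 < X < 1: X = 0.684.

X = 0.684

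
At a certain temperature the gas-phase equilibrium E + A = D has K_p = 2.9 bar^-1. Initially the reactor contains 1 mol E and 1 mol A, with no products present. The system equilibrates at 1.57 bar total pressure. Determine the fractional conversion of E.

X = 0.576

Basis: 1 mol E initially; let X = conversion of E. Extent ξ = X.
Species balance: n_E = 1 − X; n_A = 1 − X; n_D = X.
n_T = Σnᵢ = 2 − X.
y_i = n_i/n_T, p_i = y_i·P. K_p = p_D / (p_E p_A).
Substituting and setting equal to 2.9 bar^-1 gives a polynomial in X; the root in (0,1) is X = 0.576.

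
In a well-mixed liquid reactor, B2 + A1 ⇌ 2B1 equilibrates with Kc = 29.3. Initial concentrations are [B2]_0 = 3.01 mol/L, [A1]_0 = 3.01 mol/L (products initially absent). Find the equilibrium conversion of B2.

Let X = conversion of B2; extent ξ = 3.01·X mol/L.
Concentrations: [B2] = 3.01 − 3.01X; [A1] = 3.01 − 3.01X; [B1] = 6.02X.
Kc = [B1]^2 / ([B2] [A1]).
Solving Kc = 29.3 for X ∈ (0,1): X = 0.730.

X = 0.730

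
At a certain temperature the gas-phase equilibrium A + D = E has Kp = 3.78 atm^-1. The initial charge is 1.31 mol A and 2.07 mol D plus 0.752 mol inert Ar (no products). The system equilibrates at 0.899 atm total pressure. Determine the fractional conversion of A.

X = 0.570

Basis: 1.31 mol A initially; let X = conversion of A. Extent ξ = 1.31X.
Mole table: n_A = 1.31 − 1.31X; n_D = 2.07 − 1.31X; n_E = 1.31X; n_I = 0.752 (inert).
Summing: n_T = 4.13 − 1.31X.
With p_i = (n_i/n_T)P, Kp = p_E / (p_A p_D).
Equating to 3.78 atm^-1 and solving on 0 < X < 1: X = 0.570.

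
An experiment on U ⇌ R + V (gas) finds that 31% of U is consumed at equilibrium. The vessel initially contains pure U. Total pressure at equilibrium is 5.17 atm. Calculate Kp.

Kp = 0.55 atm

Take 1 mol U as basis and let X be its fractional conversion, so ξ = X.
Mole table: n_U = 1 − X; n_R = X; n_V = X.
Summing: n_T = 1 + X.
At X = 0.31: n_U = 0.69, n_R = 0.31, n_V = 0.31, n_T = 1.31.
p_i = (n_i/n_T)·P. Kp = p_R p_V / (p_U) = 0.55 atm.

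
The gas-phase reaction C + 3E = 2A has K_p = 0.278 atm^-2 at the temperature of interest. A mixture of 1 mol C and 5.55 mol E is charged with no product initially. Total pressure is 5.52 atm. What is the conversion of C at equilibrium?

Basis: 1 mol C initially; let X = conversion of C. Extent ξ = X.
Moles: n_C = 1 − X; n_E = 5.55 − 3X; n_A = 2X.
Summing: n_T = 6.55 − 2X.
Mole fractions y_i = n_i/n_T; K_p = p_A^2 / (p_C p_E^3) with p_i = y_i·P.
This yields a degree-4 equation in X; solving on (0,1), X = 0.782.

X = 0.782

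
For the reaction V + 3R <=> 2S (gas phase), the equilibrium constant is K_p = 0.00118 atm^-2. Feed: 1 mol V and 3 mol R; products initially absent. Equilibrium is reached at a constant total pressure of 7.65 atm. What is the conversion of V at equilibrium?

Take 1 mol V as basis and let X be its fractional conversion, so ξ = X.
Moles: n_V = 1 − X; n_R = 3 − 3X; n_S = 2X.
Total moles n_T = 4 − 2X.
Mole fractions y_i = n_i/n_T; K_p = p_S^2 / (p_V p_R^3) with p_i = y_i·P.
Equating to 0.00118 atm^-2 and solving on 0 < X < 1: X = 0.137.

X = 0.137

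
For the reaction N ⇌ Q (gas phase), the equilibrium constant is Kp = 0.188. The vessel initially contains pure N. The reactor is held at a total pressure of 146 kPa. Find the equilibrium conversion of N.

Take 1 mol N as basis and let X be its fractional conversion, so ξ = X.
At extent ξ: n_N = 1 − X; n_Q = X.
Since Δν = 0, n_T = 1 throughout.
y_i = n_i/n_T, p_i = y_i·P. Kp = p_Q / (p_N).
Equating to 0.188 and solving on 0 < X < 1: X = 0.158.

X = 0.158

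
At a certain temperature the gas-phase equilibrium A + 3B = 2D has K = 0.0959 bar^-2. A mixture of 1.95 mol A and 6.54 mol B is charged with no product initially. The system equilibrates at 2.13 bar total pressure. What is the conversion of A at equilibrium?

Basis: 1.95 mol A initially; let X = conversion of A. Extent ξ = 1.95X.
At extent ξ: n_A = 1.95 − 1.95X; n_B = 6.54 − 5.85X; n_D = 3.9X.
n_T = Σnᵢ = 8.49 − 3.9X.
Mole fractions y_i = n_i/n_T; K = p_D^2 / (p_A p_B^3) with p_i = y_i·P.
Setting this equal to 0.0959 bar^-2 and taking the physical root (0 < X < 1) gives X = 0.289.

X = 0.289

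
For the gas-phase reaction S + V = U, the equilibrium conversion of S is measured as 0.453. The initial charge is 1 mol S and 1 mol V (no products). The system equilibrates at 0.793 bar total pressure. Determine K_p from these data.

K_p = 2.95 bar^-1

Basis: 1 mol S initially; let X = conversion of S. Extent ξ = X.
At extent ξ: n_S = 1 − X; n_V = 1 − X; n_U = X.
n_T = Σnᵢ = 2 − X.
At X = 0.453: n_S = 0.547, n_V = 0.547, n_U = 0.453, n_T = 1.55.
p_i = (n_i/n_T)·P. K_p = p_U / (p_S p_V) = 2.95 bar^-1.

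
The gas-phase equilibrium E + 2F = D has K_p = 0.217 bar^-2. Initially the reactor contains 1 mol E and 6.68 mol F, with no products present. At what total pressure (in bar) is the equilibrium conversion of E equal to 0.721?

Take 1 mol E as basis and let X be its fractional conversion, so ξ = X.
At extent ξ: n_E = 1 − X; n_F = 6.68 − 2X; n_D = X.
Summing: n_T = 7.68 − 2X.
K_p = p_D / (p_E p_F^2) with p_i = (n_i/n_T)·P.
At X = 0.721: the mole-fraction product g(X) = Π y_i^ν_i = 3.665. Since K_p = g(X)·P^{-2}, P = (g/K_p)^(1/2) = (3.665/0.217)^(1/2) = 4.11 bar.

P = 4.11 bar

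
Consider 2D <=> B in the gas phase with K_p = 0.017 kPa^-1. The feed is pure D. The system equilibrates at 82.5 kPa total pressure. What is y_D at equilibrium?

Take 1 mol D as basis and let X be its fractional conversion, so ξ = 0.5X.
Mole table: n_D = 1 − X; n_B = 0.5X.
Summing: n_T = 1 − 0.5X.
y_i = n_i/n_T, p_i = y_i·P. K_p = p_B / (p_D^2).
Setting this equal to 0.017 kPa^-1 and taking the physical root (0 < X < 1) gives X = 0.611.
Then n_D = 0.389, n_T = 0.694, so y_D = 0.560.

y_D = 0.560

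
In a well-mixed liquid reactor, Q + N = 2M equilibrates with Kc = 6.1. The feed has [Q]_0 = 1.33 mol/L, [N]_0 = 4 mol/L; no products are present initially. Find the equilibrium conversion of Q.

X = 0.806

Let X = conversion of Q; extent ξ = 1.33·X mol/L.
Concentrations: [Q] = 1.33 − 1.33X; [N] = 4 − 1.33X; [M] = 2.66X.
Kc = [M]^2 / ([Q] [N]).
Setting equal to 6.1 and solving for X on (0,1) gives X = 0.806.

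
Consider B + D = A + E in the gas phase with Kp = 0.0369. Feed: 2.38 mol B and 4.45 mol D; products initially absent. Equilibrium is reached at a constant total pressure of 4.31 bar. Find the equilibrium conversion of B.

Basis: 2.38 mol B initially; let X = conversion of B. Extent ξ = 2.38X.
At extent ξ: n_B = 2.38 − 2.38X; n_D = 4.45 − 2.38X; n_A = 2.38X; n_E = 2.38X.
n_T stays at 6.83 (no change in mole number).
y_i = n_i/n_T, p_i = y_i·P. Kp = p_A p_E / (p_B p_D).
Substituting and setting equal to 0.0369 gives a polynomial in X; the root in (0,1) is X = 0.218.

X = 0.218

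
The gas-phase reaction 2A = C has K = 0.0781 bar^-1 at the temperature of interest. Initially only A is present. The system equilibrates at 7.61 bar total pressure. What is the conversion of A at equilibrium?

Take 1 mol A as basis and let X be its fractional conversion, so ξ = 0.5X.
Moles: n_A = 1 − X; n_C = 0.5X.
Summing: n_T = 1 − 0.5X.
y_i = n_i/n_T, p_i = y_i·P. K = p_C / (p_A^2).
Setting this equal to 0.0781 bar^-1 and taking the physical root (0 < X < 1) gives X = 0.456.

X = 0.456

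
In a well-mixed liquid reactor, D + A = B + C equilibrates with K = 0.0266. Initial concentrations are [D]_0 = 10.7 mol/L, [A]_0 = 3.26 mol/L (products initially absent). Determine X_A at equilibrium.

X = 0.247

Let X = conversion of A; extent ξ = 3.26·X mol/L.
Concentrations: [D] = 10.7 − 3.26X; [A] = 3.26 − 3.26X; [B] = 3.26X; [C] = 3.26X.
K = [B] [C] / ([D] [A]).
This equals 0.0266 at X = 0.247 (the root in 0 < X < 1).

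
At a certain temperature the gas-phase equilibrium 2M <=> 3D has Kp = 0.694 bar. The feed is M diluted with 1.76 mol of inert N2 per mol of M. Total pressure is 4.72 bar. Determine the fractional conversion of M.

Take 1 mol M as basis and let X be its fractional conversion, so ξ = 0.5X.
Species balance: n_M = 1 − X; n_D = 1.5X; n_I = 1.76 (inert).
Summing: n_T = 2.76 + 0.5X.
With p_i = (n_i/n_T)P, Kp = p_D^3 / (p_M^2).
Substituting and setting equal to 0.694 bar gives a polynomial in X; the root in (0,1) is X = 0.370.

X = 0.370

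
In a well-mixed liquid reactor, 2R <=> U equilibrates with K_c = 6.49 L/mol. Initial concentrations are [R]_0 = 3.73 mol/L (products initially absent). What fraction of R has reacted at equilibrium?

X = 0.866

Let X = conversion of R; extent ξ = 3.73X/2 mol/L.
Concentrations: [R] = 3.73 − 3.73X; [U] = 1.86X.
K_c = [U] / ([R]^2).
Solving K_c = 6.49 for X ∈ (0,1): X = 0.866.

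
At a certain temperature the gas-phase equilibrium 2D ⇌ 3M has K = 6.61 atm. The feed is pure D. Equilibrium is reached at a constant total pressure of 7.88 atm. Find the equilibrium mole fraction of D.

Take 1 mol D as basis and let X be its fractional conversion, so ξ = 0.5X.
Species balance: n_D = 1 − X; n_M = 1.5X.
Summing: n_T = 1 + 0.5X.
With p_i = (n_i/n_T)P, K = p_M^3 / (p_D^2).
Equating to 6.61 atm and solving on 0 < X < 1: X = 0.451.
Then n_D = 0.549, n_T = 1.23, so y_D = 0.448.

y_D = 0.448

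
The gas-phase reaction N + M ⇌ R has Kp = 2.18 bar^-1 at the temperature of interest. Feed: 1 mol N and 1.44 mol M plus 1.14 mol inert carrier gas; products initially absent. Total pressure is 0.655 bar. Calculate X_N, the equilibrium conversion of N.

X = 0.328

Take 1 mol N as basis and let X be its fractional conversion, so ξ = X.
Moles: n_N = 1 − X; n_M = 1.44 − X; n_R = X; n_I = 1.14 (inert).
Total moles n_T = 3.58 − X.
With p_i = (n_i/n_T)P, Kp = p_R / (p_N p_M).
This yields a degree-2 equation in X; solving on (0,1), X = 0.328.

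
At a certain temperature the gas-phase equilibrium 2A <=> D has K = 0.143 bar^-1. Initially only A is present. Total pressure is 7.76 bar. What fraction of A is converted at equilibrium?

Let X = conversion of A (basis 1 mol A); extent of reaction ξ = 0.5X.
Mole table: n_A = 1 − X; n_D = 0.5X.
n_T = Σnᵢ = 1 − 0.5X.
With p_i = (n_i/n_T)P, K = p_D / (p_A^2).
Setting this equal to 0.143 bar^-1 and taking the physical root (0 < X < 1) gives X = 0.571.

X = 0.571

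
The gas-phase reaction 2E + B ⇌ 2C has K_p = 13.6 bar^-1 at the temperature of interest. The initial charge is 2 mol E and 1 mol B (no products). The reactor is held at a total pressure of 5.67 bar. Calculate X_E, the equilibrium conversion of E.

Basis: 2 mol E initially; let X = conversion of E. Extent ξ = X.
At extent ξ: n_E = 2 − 2X; n_B = 1 − X; n_C = 2X.
n_T = Σnᵢ = 3 − X.
y_i = n_i/n_T, p_i = y_i·P. K_p = p_C^2 / (p_E^2 p_B).
Substituting and setting equal to 13.6 bar^-1 gives a polynomial in X; the root in (0,1) is X = 0.747.

X = 0.747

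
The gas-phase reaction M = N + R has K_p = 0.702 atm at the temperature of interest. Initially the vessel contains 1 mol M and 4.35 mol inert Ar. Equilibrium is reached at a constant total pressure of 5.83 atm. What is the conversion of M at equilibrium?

Let X = conversion of M (basis 1 mol M); extent of reaction ξ = X.
Moles: n_M = 1 − X; n_N = X; n_R = X; n_I = 4.35 (inert).
Total moles n_T = 5.35 + X.
y_i = n_i/n_T, p_i = y_i·P. K_p = p_N p_R / (p_M).
Substituting and setting equal to 0.702 atm gives a polynomial in X; the root in (0,1) is X = 0.560.

X = 0.560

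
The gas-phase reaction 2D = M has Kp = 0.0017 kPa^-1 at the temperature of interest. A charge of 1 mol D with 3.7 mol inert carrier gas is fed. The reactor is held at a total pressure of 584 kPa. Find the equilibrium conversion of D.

X = 0.246

Basis: 1 mol D initially; let X = conversion of D. Extent ξ = 0.5X.
At extent ξ: n_D = 1 − X; n_M = 0.5X; n_I = 3.7 (inert).
n_T = Σnᵢ = 4.7 − 0.5X.
y_i = n_i/n_T, p_i = y_i·P. Kp = p_M / (p_D^2).
This yields a degree-2 equation in X; solving on (0,1), X = 0.246.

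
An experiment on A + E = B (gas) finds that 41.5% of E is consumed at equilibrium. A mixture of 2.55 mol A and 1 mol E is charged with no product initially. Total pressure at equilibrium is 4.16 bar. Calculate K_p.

K_p = 0.25 bar^-1

Let X = conversion of E (basis 1 mol E); extent of reaction ξ = X.
At extent ξ: n_A = 2.55 − X; n_E = 1 − X; n_B = X.
Total moles n_T = 3.55 − X.
At X = 0.415: n_A = 2.13, n_E = 0.585, n_B = 0.415, n_T = 3.13.
p_i = (n_i/n_T)·P. K_p = p_B / (p_A p_E) = 0.25 bar^-1.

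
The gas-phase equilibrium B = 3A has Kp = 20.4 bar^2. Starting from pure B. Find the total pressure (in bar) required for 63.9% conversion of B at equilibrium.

P = 2.33 bar

Basis: 1 mol B initially; let X = conversion of B. Extent ξ = X.
Moles: n_B = 1 − X; n_A = 3X.
Summing: n_T = 1 + 2X.
Kp = p_A^3 / (p_B) with p_i = (n_i/n_T)·P.
At X = 0.639: the mole-fraction product g(X) = Π y_i^ν_i = 3.761. Since Kp = g(X)·P^{2}, P = (Kp/g)^(1/2) = (20.4/3.761)^(1/2) = 2.33 bar.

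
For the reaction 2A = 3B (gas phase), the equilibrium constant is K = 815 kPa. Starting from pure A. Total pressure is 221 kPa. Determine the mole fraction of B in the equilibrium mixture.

Let X = conversion of A (basis 1 mol A); extent of reaction ξ = 0.5X.
Mole table: n_A = 1 − X; n_B = 1.5X.
Summing: n_T = 1 + 0.5X.
y_i = n_i/n_T, p_i = y_i·P. K = p_B^3 / (p_A^2).
Equating to 815 kPa and solving on 0 < X < 1: X = 0.605.
Then n_B = 0.908, n_T = 1.3, so y_B = 0.697.

y_B = 0.697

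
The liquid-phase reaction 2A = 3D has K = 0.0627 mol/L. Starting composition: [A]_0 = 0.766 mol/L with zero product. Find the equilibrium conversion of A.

X = 0.241

Let X = conversion of A; extent ξ = 0.766X/2 mol/L.
Concentrations: [A] = 0.766 − 0.766X; [D] = 1.15X.
K = [D]^3 / ([A]^2).
Setting equal to 0.0627 and solving for X on (0,1) gives X = 0.241.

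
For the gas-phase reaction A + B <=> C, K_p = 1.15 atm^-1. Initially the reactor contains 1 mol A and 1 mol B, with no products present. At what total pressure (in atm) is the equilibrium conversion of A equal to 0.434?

Take 1 mol A as basis and let X be its fractional conversion, so ξ = X.
Mole table: n_A = 1 − X; n_B = 1 − X; n_C = X.
Summing: n_T = 2 − X.
K_p = p_C / (p_A p_B) with p_i = (n_i/n_T)·P.
At X = 0.434: the mole-fraction product g(X) = Π y_i^ν_i = 2.122. Since K_p = g(X)·P^{-1}, P = (g/K_p)^(1/1) = (2.122/1.15)^(1/1) = 1.84 atm.

P = 1.84 atm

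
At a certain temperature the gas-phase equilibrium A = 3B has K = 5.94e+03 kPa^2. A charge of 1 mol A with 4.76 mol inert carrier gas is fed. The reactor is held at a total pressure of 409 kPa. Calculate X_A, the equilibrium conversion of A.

Take 1 mol A as basis and let X be its fractional conversion, so ξ = X.
Mole table: n_A = 1 − X; n_B = 3X; n_I = 4.76 (inert).
Summing: n_T = 5.76 + 2X.
y_i = n_i/n_T, p_i = y_i·P. K = p_B^3 / (p_A).
Substituting and setting equal to 5.94e+03 kPa^2 gives a polynomial in X; the root in (0,1) is X = 0.331.

X = 0.331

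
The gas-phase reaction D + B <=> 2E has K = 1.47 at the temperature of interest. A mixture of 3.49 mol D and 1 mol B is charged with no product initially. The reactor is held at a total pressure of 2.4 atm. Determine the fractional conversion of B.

X = 0.627

Basis: 1 mol B initially; let X = conversion of B. Extent ξ = X.
At extent ξ: n_D = 3.49 − X; n_B = 1 − X; n_E = 2X.
Total moles n_T = 4.49 (Δν = 0, constant).
Mole fractions y_i = n_i/n_T; K = p_E^2 / (p_D p_B) with p_i = y_i·P.
Equating to 1.47 and solving on 0 < X < 1: X = 0.627.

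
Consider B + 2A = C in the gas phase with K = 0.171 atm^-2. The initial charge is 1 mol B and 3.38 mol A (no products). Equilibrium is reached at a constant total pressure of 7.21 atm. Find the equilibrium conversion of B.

Take 1 mol B as basis and let X be its fractional conversion, so ξ = X.
At extent ξ: n_B = 1 − X; n_A = 3.38 − 2X; n_C = X.
Summing: n_T = 4.38 − 2X.
y_i = n_i/n_T, p_i = y_i·P. K = p_C / (p_B p_A^2).
Setting this equal to 0.171 atm^-2 and taking the physical root (0 < X < 1) gives X = 0.786.

X = 0.786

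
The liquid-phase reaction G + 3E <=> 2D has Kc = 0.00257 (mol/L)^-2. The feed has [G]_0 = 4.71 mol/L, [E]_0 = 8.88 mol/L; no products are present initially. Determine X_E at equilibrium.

Let X = conversion of E; extent ξ = 8.88X/3 mol/L.
Concentrations: [G] = 4.71 − 2.96X; [E] = 8.88 − 8.88X; [D] = 5.92X.
Kc = [D]^2 / ([G] [E]^3).
This equals 0.00257 at X = 0.276 (the root in 0 < X < 1).

X = 0.276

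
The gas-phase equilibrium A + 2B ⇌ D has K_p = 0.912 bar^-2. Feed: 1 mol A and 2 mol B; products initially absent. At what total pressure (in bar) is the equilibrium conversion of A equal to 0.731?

P = 4.93 bar

Basis: 1 mol A initially; let X = conversion of A. Extent ξ = X.
Moles: n_A = 1 − X; n_B = 2 − 2X; n_D = X.
Summing: n_T = 3 − 2X.
K_p = p_D / (p_A p_B^2) with p_i = (n_i/n_T)·P.
At X = 0.731: the mole-fraction product g(X) = Π y_i^ν_i = 22.21. Since K_p = g(X)·P^{-2}, P = (g/K_p)^(1/2) = (22.21/0.912)^(1/2) = 4.93 bar.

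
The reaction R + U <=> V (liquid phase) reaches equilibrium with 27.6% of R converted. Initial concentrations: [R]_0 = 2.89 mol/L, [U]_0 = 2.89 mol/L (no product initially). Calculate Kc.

Kc = 0.182 L/mol

Let X = conversion of R.
Concentrations: [R] = 2.89 − 2.89X; [U] = 2.89 − 2.89X; [V] = 2.89X.
At X = 0.276: [R] = 2.09, [U] = 2.09, [V] = 0.798.
Kc = [V] / ([R] [U]) = 0.182 L/mol.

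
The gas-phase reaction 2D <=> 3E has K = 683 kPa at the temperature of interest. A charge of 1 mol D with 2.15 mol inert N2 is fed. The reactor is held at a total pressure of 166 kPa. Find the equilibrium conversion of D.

Take 1 mol D as basis and let X be its fractional conversion, so ξ = 0.5X.
Species balance: n_D = 1 − X; n_E = 1.5X; n_I = 2.15 (inert).
Summing: n_T = 3.15 + 0.5X.
y_i = n_i/n_T, p_i = y_i·P. K = p_E^3 / (p_D^2).
This yields a degree-3 equation in X; solving on (0,1), X = 0.710.

X = 0.710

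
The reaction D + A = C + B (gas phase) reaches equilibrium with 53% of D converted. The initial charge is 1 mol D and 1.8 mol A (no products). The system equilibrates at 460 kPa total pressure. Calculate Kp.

Basis: 1 mol D initially; let X = conversion of D. Extent ξ = X.
Species balance: n_D = 1 − X; n_A = 1.8 − X; n_C = X; n_B = X.
Total moles n_T = 2.8 (Δν = 0, constant).
At X = 0.53: n_D = 0.47, n_A = 1.27, n_C = 0.53, n_B = 0.53, n_T = 2.8.
p_i = (n_i/n_T)·P. Kp = p_C p_B / (p_D p_A) = 0.471.

Kp = 0.471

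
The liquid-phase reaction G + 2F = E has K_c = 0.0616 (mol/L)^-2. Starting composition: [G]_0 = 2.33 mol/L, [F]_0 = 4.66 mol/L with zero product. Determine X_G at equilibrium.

X = 0.356

Let X = conversion of G; extent ξ = 2.33·X mol/L.
Concentrations: [G] = 2.33 − 2.33X; [F] = 4.66 − 4.66X; [E] = 2.33X.
K_c = [E] / ([G] [F]^2).
This equals 0.0616 at X = 0.356 (the root in 0 < X < 1).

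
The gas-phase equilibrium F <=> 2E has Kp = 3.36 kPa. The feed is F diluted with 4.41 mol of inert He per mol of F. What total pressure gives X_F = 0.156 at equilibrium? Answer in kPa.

Let X = conversion of F (basis 1 mol F); extent of reaction ξ = X.
Moles: n_F = 1 − X; n_E = 2X; n_I = 4.41 (inert).
Total moles n_T = 5.41 + X.
Kp = p_E^2 / (p_F) with p_i = (n_i/n_T)·P.
At X = 0.156: the mole-fraction product g(X) = Π y_i^ν_i = 0.02072. Since Kp = g(X)·P^{1}, P = (Kp/g)^(1/1) = (3.36/0.02072)^(1/1) = 162 kPa.

P = 162 kPa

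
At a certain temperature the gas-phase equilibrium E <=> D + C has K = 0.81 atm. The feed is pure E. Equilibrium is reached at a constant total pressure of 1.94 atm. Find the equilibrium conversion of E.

Let X = conversion of E (basis 1 mol E); extent of reaction ξ = X.
Species balance: n_E = 1 − X; n_D = X; n_C = X.
Summing: n_T = 1 + X.
Mole fractions y_i = n_i/n_T; K = p_D p_C / (p_E) with p_i = y_i·P.
Substituting and setting equal to 0.81 atm gives a polynomial in X; the root in (0,1) is X = 0.543.

X = 0.543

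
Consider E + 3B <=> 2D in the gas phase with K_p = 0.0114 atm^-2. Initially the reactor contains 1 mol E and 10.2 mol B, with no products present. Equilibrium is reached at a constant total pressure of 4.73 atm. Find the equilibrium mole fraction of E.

y_E = 0.052

Basis: 1 mol E initially; let X = conversion of E. Extent ξ = X.
Moles: n_E = 1 − X; n_B = 10.2 − 3X; n_D = 2X.
Summing: n_T = 11.2 − 2X.
y_i = n_i/n_T, p_i = y_i·P. K_p = p_D^2 / (p_E p_B^3).
Setting this equal to 0.0114 atm^-2 and taking the physical root (0 < X < 1) gives X = 0.468.
Then n_E = 0.532, n_T = 10.3, so y_E = 0.052.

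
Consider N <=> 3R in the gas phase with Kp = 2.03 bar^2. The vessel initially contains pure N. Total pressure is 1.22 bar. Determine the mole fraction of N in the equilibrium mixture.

y_N = 0.277

Take 1 mol N as basis and let X be its fractional conversion, so ξ = X.
Species balance: n_N = 1 − X; n_R = 3X.
n_T = Σnᵢ = 1 + 2X.
y_i = n_i/n_T, p_i = y_i·P. Kp = p_R^3 / (p_N).
Equating to 2.03 bar^2 and solving on 0 < X < 1: X = 0.465.
Then n_N = 0.535, n_T = 1.93, so y_N = 0.277.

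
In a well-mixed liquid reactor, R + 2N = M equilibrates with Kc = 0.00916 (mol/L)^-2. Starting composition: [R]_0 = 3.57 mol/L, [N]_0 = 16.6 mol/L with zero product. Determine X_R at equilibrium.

Let X = conversion of R; extent ξ = 3.57·X mol/L.
Concentrations: [R] = 3.57 − 3.57X; [N] = 16.6 − 7.14X; [M] = 3.57X.
Kc = [M] / ([R] [N]^2).
This equals 0.00916 at X = 0.586 (the root in 0 < X < 1).

X = 0.586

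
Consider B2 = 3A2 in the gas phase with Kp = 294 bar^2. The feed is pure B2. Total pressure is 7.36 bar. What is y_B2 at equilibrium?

Basis: 1 mol B2 initially; let X = conversion of B2. Extent ξ = X.
Moles: n_B2 = 1 − X; n_A2 = 3X.
Total moles n_T = 1 + 2X.
y_i = n_i/n_T, p_i = y_i·P. Kp = p_A2^3 / (p_B2).
This yields a degree-3 equation in X; solving on (0,1), X = 0.702.
Then n_B2 = 0.298, n_T = 2.4, so y_B2 = 0.124.

y_B2 = 0.124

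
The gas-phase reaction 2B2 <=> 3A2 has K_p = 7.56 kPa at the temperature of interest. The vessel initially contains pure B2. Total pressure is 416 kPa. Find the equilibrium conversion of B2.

Let X = conversion of B2 (basis 1 mol B2); extent of reaction ξ = 0.5X.
Moles: n_B2 = 1 − X; n_A2 = 1.5X.
Summing: n_T = 1 + 0.5X.
y_i = n_i/n_T, p_i = y_i·P. K_p = p_A2^3 / (p_B2^2).
Equating to 7.56 kPa and solving on 0 < X < 1: X = 0.160.

X = 0.160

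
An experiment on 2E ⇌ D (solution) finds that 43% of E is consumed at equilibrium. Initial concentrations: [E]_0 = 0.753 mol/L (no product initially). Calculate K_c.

K_c = 0.879 L/mol

Let X = conversion of E.
Concentrations: [E] = 0.753 − 0.753X; [D] = 0.377X.
At X = 0.43: [E] = 0.429, [D] = 0.162.
K_c = [D] / ([E]^2) = 0.879 L/mol.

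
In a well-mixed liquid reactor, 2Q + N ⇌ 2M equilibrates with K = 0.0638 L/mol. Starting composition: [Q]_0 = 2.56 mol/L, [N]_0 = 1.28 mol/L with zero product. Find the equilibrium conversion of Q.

X = 0.203

Let X = conversion of Q; extent ξ = 2.56X/2 mol/L.
Concentrations: [Q] = 2.56 − 2.56X; [N] = 1.28 − 1.28X; [M] = 2.56X.
K = [M]^2 / ([Q]^2 [N]).
This equals 0.0638 at X = 0.203 (the root in 0 < X < 1).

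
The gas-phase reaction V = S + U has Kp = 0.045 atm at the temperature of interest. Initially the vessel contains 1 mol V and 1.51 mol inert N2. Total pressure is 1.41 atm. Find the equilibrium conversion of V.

X = 0.256

Let X = conversion of V (basis 1 mol V); extent of reaction ξ = X.
Species balance: n_V = 1 − X; n_S = X; n_U = X; n_I = 1.51 (inert).
Summing: n_T = 2.51 + X.
With p_i = (n_i/n_T)P, Kp = p_S p_U / (p_V).
Equating to 0.045 atm and solving on 0 < X < 1: X = 0.256.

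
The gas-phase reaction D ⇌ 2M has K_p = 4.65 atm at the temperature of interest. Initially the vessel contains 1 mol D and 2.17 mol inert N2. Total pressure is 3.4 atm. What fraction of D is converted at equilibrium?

X = 0.664

Take 1 mol D as basis and let X be its fractional conversion, so ξ = X.
At extent ξ: n_D = 1 − X; n_M = 2X; n_I = 2.17 (inert).
Summing: n_T = 3.17 + X.
y_i = n_i/n_T, p_i = y_i·P. K_p = p_M^2 / (p_D).
Equating to 4.65 atm and solving on 0 < X < 1: X = 0.664.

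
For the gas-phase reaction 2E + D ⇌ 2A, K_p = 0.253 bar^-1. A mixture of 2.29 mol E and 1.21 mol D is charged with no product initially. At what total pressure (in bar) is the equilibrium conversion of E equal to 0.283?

Let X = conversion of E (basis 2.29 mol E); extent of reaction ξ = 1.15X.
At extent ξ: n_E = 2.29 − 2.29X; n_D = 1.21 − 1.15X; n_A = 2.29X.
Total moles n_T = 3.5 − 1.15X.
K_p = p_A^2 / (p_E^2 p_D) with p_i = (n_i/n_T)·P.
At X = 0.283: the mole-fraction product g(X) = Π y_i^ν_i = 0.5585. Since K_p = g(X)·P^{-1}, P = (g/K_p)^(1/1) = (0.5585/0.253)^(1/1) = 2.21 bar.

P = 2.21 bar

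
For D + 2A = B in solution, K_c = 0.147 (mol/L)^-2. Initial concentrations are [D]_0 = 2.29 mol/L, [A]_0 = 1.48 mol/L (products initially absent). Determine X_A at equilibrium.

X = 0.360

Let X = conversion of A; extent ξ = 1.48X/2 mol/L.
Concentrations: [D] = 2.29 − 0.74X; [A] = 1.48 − 1.48X; [B] = 0.74X.
K_c = [B] / ([D] [A]^2).
Equating to 0.147 (mol/L)^-2: the physical root is X = 0.360.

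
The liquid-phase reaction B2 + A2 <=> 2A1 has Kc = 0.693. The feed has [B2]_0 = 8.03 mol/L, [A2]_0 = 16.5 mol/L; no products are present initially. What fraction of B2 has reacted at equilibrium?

Let X = conversion of B2; extent ξ = 8.03·X mol/L.
Concentrations: [B2] = 8.03 − 8.03X; [A2] = 16.5 − 8.03X; [A1] = 16.1X.
Kc = [A1]^2 / ([B2] [A2]).
Solving Kc = 0.693 for X ∈ (0,1): X = 0.410.

X = 0.410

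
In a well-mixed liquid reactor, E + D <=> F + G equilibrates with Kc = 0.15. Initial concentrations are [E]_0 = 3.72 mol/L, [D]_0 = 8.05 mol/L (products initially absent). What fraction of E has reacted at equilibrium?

X = 0.399

Let X = conversion of E; extent ξ = 3.72·X mol/L.
Concentrations: [E] = 3.72 − 3.72X; [D] = 8.05 − 3.72X; [F] = 3.72X; [G] = 3.72X.
Kc = [F] [G] / ([E] [D]).
This equals 0.15 at X = 0.399 (the root in 0 < X < 1).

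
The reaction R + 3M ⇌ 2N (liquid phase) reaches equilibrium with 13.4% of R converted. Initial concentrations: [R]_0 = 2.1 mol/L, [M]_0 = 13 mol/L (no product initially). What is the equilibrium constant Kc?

Kc = 9.7e-05 (mol/L)^-2

Let X = conversion of R.
Concentrations: [R] = 2.1 − 2.1X; [M] = 13 − 6.3X; [N] = 4.2X.
At X = 0.134: [R] = 1.82, [M] = 12.2, [N] = 0.563.
Kc = [N]^2 / ([R] [M]^3) = 9.7e-05 (mol/L)^-2.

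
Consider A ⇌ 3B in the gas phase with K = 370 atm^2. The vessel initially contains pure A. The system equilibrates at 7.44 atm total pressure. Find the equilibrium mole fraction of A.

y_A = 0.107

Let X = conversion of A (basis 1 mol A); extent of reaction ξ = X.
Species balance: n_A = 1 − X; n_B = 3X.
Summing: n_T = 1 + 2X.
y_i = n_i/n_T, p_i = y_i·P. K = p_B^3 / (p_A).
Setting this equal to 370 atm^2 and taking the physical root (0 < X < 1) gives X = 0.736.
Then n_A = 0.264, n_T = 2.47, so y_A = 0.107.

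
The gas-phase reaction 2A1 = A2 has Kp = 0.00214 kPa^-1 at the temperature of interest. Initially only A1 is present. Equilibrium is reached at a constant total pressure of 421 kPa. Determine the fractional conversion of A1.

X = 0.534

Basis: 1 mol A1 initially; let X = conversion of A1. Extent ξ = 0.5X.
Species balance: n_A1 = 1 − X; n_A2 = 0.5X.
n_T = Σnᵢ = 1 − 0.5X.
Mole fractions y_i = n_i/n_T; Kp = p_A2 / (p_A1^2) with p_i = y_i·P.
This yields a degree-2 equation in X; solving on (0,1), X = 0.534.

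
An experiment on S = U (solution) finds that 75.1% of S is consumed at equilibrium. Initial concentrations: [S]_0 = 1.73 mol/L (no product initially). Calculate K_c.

Let X = conversion of S.
Concentrations: [S] = 1.73 − 1.73X; [U] = 1.73X.
At X = 0.751: [S] = 0.431, [U] = 1.3.
K_c = [U] / ([S]) = 3.02.

K_c = 3.02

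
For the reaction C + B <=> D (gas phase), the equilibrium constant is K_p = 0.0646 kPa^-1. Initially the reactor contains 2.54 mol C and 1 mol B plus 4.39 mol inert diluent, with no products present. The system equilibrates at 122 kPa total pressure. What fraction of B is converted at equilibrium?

Let X = conversion of B (basis 1 mol B); extent of reaction ξ = X.
Mole table: n_C = 2.54 − X; n_B = 1 − X; n_D = X; n_I = 4.39 (inert).
n_T = Σnᵢ = 7.93 − X.
With p_i = (n_i/n_T)P, K_p = p_D / (p_C p_B).
Equating to 0.0646 kPa^-1 and solving on 0 < X < 1: X = 0.670.

X = 0.670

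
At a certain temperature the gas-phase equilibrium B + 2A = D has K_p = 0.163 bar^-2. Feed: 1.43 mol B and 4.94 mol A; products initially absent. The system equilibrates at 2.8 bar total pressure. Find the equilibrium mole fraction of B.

y_B = 0.164

Take 1.43 mol B as basis and let X be its fractional conversion, so ξ = 1.43X.
Mole table: n_B = 1.43 − 1.43X; n_A = 4.94 − 2.86X; n_D = 1.43X.
Summing: n_T = 6.37 − 2.86X.
Mole fractions y_i = n_i/n_T; K_p = p_D / (p_B p_A^2) with p_i = y_i·P.
Setting this equal to 0.163 bar^-2 and taking the physical root (0 < X < 1) gives X = 0.402.
Then n_B = 0.854, n_T = 5.22, so y_B = 0.164.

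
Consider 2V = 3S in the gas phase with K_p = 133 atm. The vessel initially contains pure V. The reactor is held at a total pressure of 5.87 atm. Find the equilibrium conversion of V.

X = 0.776

Basis: 1 mol V initially; let X = conversion of V. Extent ξ = 0.5X.
Species balance: n_V = 1 − X; n_S = 1.5X.
n_T = Σnᵢ = 1 + 0.5X.
With p_i = (n_i/n_T)P, K_p = p_S^3 / (p_V^2).
Setting this equal to 133 atm and taking the physical root (0 < X < 1) gives X = 0.776.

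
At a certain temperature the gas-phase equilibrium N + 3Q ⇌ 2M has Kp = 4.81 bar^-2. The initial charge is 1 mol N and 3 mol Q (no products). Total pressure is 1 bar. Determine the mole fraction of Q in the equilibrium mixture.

Take 1 mol N as basis and let X be its fractional conversion, so ξ = X.
Species balance: n_N = 1 − X; n_Q = 3 − 3X; n_M = 2X.
Summing: n_T = 4 − 2X.
Mole fractions y_i = n_i/n_T; Kp = p_M^2 / (p_N p_Q^3) with p_i = y_i·P.
This yields a degree-4 equation in X; solving on (0,1), X = 0.490.
Then n_Q = 1.53, n_T = 3.02, so y_Q = 0.506.

y_Q = 0.506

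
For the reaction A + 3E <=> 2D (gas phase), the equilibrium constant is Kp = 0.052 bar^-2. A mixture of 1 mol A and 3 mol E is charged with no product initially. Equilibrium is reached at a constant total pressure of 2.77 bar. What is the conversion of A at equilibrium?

X = 0.259

Basis: 1 mol A initially; let X = conversion of A. Extent ξ = X.
At extent ξ: n_A = 1 − X; n_E = 3 − 3X; n_D = 2X.
Summing: n_T = 4 − 2X.
y_i = n_i/n_T, p_i = y_i·P. Kp = p_D^2 / (p_A p_E^3).
Equating to 0.052 bar^-2 and solving on 0 < X < 1: X = 0.259.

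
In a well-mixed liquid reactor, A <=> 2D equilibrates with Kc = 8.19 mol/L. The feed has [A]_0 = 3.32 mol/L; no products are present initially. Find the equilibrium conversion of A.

X = 0.535

Let X = conversion of A; extent ξ = 3.32·X mol/L.
Concentrations: [A] = 3.32 − 3.32X; [D] = 6.64X.
Kc = [D]^2 / ([A]).
Equating to 8.19 mol/L: the physical root is X = 0.535.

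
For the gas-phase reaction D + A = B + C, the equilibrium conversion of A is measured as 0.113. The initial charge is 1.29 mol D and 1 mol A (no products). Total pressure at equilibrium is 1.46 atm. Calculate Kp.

Kp = 0.0122

Basis: 1 mol A initially; let X = conversion of A. Extent ξ = X.
Mole table: n_D = 1.29 − X; n_A = 1 − X; n_B = X; n_C = X.
Total moles n_T = 2.29 (Δν = 0, constant).
At X = 0.113: n_D = 1.18, n_A = 0.887, n_B = 0.113, n_C = 0.113, n_T = 2.29.
p_i = (n_i/n_T)·P. Kp = p_B p_C / (p_D p_A) = 0.0122.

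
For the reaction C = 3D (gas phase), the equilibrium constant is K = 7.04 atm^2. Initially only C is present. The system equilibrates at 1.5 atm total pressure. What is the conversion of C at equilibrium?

Take 1 mol C as basis and let X be its fractional conversion, so ξ = X.
At extent ξ: n_C = 1 − X; n_D = 3X.
Total moles n_T = 1 + 2X.
y_i = n_i/n_T, p_i = y_i·P. K = p_D^3 / (p_C).
Setting this equal to 7.04 atm^2 and taking the physical root (0 < X < 1) gives X = 0.607.

X = 0.607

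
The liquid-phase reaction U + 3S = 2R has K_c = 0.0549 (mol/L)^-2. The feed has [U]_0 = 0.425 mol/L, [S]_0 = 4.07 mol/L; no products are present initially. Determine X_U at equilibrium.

X = 0.637

Let X = conversion of U; extent ξ = 0.425·X mol/L.
Concentrations: [U] = 0.425 − 0.425X; [S] = 4.07 − 1.27X; [R] = 0.85X.
K_c = [R]^2 / ([U] [S]^3).
This equals 0.0549 at X = 0.637 (the root in 0 < X < 1).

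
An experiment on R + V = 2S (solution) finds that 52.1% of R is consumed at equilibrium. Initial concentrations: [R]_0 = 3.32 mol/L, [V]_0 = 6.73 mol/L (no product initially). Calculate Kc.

Kc = 1.51

Let X = conversion of R.
Concentrations: [R] = 3.32 − 3.32X; [V] = 6.73 − 3.32X; [S] = 6.64X.
At X = 0.521: [R] = 1.59, [V] = 5, [S] = 3.46.
Kc = [S]^2 / ([R] [V]) = 1.51.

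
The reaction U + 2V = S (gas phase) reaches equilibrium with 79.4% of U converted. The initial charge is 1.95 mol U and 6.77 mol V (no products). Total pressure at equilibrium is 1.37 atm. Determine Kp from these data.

Basis: 1.95 mol U initially; let X = conversion of U. Extent ξ = 1.95X.
At extent ξ: n_U = 1.95 − 1.95X; n_V = 6.77 − 3.9X; n_S = 1.95X.
Total moles n_T = 8.72 − 3.9X.
At X = 0.794: n_U = 0.402, n_V = 3.67, n_S = 1.55, n_T = 5.62.
p_i = (n_i/n_T)·P. Kp = p_S / (p_U p_V^2) = 4.81 atm^-2.

Kp = 4.81 atm^-2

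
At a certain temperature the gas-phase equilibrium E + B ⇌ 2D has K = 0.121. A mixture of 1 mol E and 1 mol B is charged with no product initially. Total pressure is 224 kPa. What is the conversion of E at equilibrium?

Basis: 1 mol E initially; let X = conversion of E. Extent ξ = X.
Moles: n_E = 1 − X; n_B = 1 − X; n_D = 2X.
Since Δν = 0, n_T = 2 throughout.
y_i = n_i/n_T, p_i = y_i·P. K = p_D^2 / (p_E p_B).
Setting this equal to 0.121 and taking the physical root (0 < X < 1) gives X = 0.148.

X = 0.148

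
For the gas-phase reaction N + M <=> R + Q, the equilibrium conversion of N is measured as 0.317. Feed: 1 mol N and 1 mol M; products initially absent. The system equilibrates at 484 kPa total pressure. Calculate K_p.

Take 1 mol N as basis and let X be its fractional conversion, so ξ = X.
Species balance: n_N = 1 − X; n_M = 1 − X; n_R = X; n_Q = X.
Total moles n_T = 2 (Δν = 0, constant).
At X = 0.317: n_N = 0.683, n_M = 0.683, n_R = 0.317, n_Q = 0.317, n_T = 2.
p_i = (n_i/n_T)·P. K_p = p_R p_Q / (p_N p_M) = 0.215.

K_p = 0.215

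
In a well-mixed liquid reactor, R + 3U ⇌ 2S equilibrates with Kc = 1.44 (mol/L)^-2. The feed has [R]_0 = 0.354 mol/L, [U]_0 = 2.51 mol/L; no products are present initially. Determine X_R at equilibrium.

X = 0.838

Let X = conversion of R; extent ξ = 0.354·X mol/L.
Concentrations: [R] = 0.354 − 0.354X; [U] = 2.51 − 1.06X; [S] = 0.708X.
Kc = [S]^2 / ([R] [U]^3).
Equating to 1.44 (mol/L)^-2: the physical root is X = 0.838.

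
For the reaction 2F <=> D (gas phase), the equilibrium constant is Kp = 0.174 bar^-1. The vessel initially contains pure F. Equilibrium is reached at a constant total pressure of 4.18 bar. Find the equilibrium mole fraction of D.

y_D = 0.328

Basis: 1 mol F initially; let X = conversion of F. Extent ξ = 0.5X.
Moles: n_F = 1 − X; n_D = 0.5X.
Total moles n_T = 1 − 0.5X.
Mole fractions y_i = n_i/n_T; Kp = p_D / (p_F^2) with p_i = y_i·P.
Equating to 0.174 bar^-1 and solving on 0 < X < 1: X = 0.494.
Then n_D = 0.247, n_T = 0.753, so y_D = 0.328.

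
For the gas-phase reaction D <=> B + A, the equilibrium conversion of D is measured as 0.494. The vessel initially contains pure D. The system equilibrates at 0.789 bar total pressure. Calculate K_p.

Basis: 1 mol D initially; let X = conversion of D. Extent ξ = X.
Species balance: n_D = 1 − X; n_B = X; n_A = X.
n_T = Σnᵢ = 1 + X.
At X = 0.494: n_D = 0.506, n_B = 0.494, n_A = 0.494, n_T = 1.49.
p_i = (n_i/n_T)·P. K_p = p_B p_A / (p_D) = 0.255 bar.

K_p = 0.255 bar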